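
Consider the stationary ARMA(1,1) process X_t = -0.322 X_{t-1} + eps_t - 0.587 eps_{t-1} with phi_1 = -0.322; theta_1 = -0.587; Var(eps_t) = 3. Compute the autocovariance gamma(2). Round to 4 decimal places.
\gamma(2) = 1.1648

Multiply the model equation by X_{t-k} and take expectations. With theta_0 = psi_0 = 1 and psi_j the MA(infinity) weights, this gives
  gamma(k) - sum_i phi_i gamma(k-i) = c_k,
  c_k = sigma^2 * sum_{j=k..q} theta_j psi_{j-k}   (c_k = 0 for k > q),
using gamma(-m) = gamma(m).
psi-weights needed (psi_j = theta_j + sum_i phi_i psi_{j-i}):
  psi_1 = theta_1 + phi_1 = -0.587 + (-0.322) = -0.909
Right-hand sides:
  c_0 = sigma^2 (1 + theta_1 psi_1) = 3 * (1 + (-0.587)(-0.909)) = 3 * 1.533583 = 4.600749
  c_1 = sigma^2 theta_1 = 3 * (-0.587) = -1.761
  c_2 = 0
Equations for k = 0 and k = 1 (AR order 1):
  gamma(0) = phi_1 gamma(1) + c_0
  gamma(1) = phi_1 gamma(0) + c_1
Substituting the second into the first: gamma(0) (1 - phi_1^2) = c_0 + phi_1 c_1, so
  gamma(0) = (c_0 + phi_1 c_1) / (1 - phi_1^2) = (4.600749 + (-0.322)(-1.761)) / (1 - (-0.322)^2) = 5.167791 / 0.896316 = 5.76559.
  gamma(1) = phi_1 gamma(0) + c_1 = (-0.322)(5.76559) + (-1.761) = -3.61752.
For k = 2 (> q): gamma(2) = phi_1 gamma(1) = (-0.322)(-3.61752) = 1.164841.
Therefore gamma(2) = 1.1648 (to 4 decimal places).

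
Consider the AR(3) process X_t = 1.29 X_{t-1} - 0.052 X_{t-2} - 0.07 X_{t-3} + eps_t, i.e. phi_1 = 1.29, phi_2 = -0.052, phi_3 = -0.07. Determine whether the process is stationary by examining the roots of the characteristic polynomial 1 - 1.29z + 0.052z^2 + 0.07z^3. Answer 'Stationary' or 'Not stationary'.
\text{Not stationary}

The AR(p) characteristic polynomial is P(z) = 1 - 1.29z + 0.052z^2 + 0.07z^3.
Stationarity requires all roots to lie outside the unit circle, i.e. |z| > 1 for every root.
Degree 3: look for a simple real root z0 first, then factor out (1 - z/z0) and solve the remaining quadratic.
Testing z0 = -5: P(-5) = 1 + (-1.29)(-5) + (0.052)(-5)^2 + (0.07)(-5)^3
  = 1 + (6.45) + (1.3) + (-8.75) = 0.  So z_0 = -5 is a root, |z_0| = 5.
Divide out the factor (1 + 0.2 z) = (1 - z/z0) (since 1/z0 = -0.2):
  P(z) = (1 + 0.2 z)(1 + (-1.49) z + (0.35) z^2)
  [check: z-coef -1.49 - (-0.2) = -1.29; z^2-coef 0.35 - (-0.2)(-1.49) = 0.052; z^3-coef -(-0.2)(0.35) = 0.07.]
Remaining roots from the quadratic factor 1 + (-1.49) z + (0.35) z^2:
  Set 1 + (-1.49) z + (0.35) z^2 = 0, i.e. a z^2 + b z + c = 0 with a = 0.35, b = -1.49, c = 1.
  Discriminant D = b^2 - 4ac = (-1.49)^2 - 4*(0.35)*1 = 2.2201 - (1.4) = 0.8201.
  D >= 0, so the roots are real: z = (-b +/- sqrt(D)) / (2a) = (1.49 +/- 0.905594) / (0.7).
    z_1 = (1.49 + 0.905594) / (0.7) = 3.4223,   |z_1| = 3.4223.
    z_2 = (1.49 - 0.905594) / (0.7) = 0.8349,   |z_2| = 0.8349.
Moduli of all roots: 5.0000, 3.4223, 0.8349.
All moduli strictly greater than 1? No.
Verdict: Not stationary.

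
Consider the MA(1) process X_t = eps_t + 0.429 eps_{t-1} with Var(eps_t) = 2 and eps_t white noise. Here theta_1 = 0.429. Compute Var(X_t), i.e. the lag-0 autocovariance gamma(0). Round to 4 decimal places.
\gamma(0) = 2.3681

For an MA(q) process X_t = eps_t + sum_i theta_i eps_{t-i} with
Var(eps_t) = sigma^2, the variance is
  gamma(0) = sigma^2 * (1 + sum_i theta_i^2).
  sum_i theta_i^2 = (0.429)^2 = 0.184041.
  gamma(0) = 2 * (1 + 0.184041) = 2 * 1.184041 = 2.368082, which rounds to 2.3681.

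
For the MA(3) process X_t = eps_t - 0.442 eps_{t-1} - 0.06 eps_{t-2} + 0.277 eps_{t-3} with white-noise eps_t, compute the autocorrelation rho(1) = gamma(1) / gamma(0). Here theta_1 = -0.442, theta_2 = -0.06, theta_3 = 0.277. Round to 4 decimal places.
\rho(1) = -0.3387

For an MA(q) process with theta_0 = 1, the autocovariance is
  gamma(k) = sigma^2 * sum_{i=0..q-k} theta_i * theta_{i+k},
and rho(k) = gamma(k) / gamma(0). Sigma^2 cancels.
  numerator   = (1)*(-0.442) + (-0.442)*(-0.06) + (-0.06)*(0.277) = -0.4321.
  denominator = (1)^2 + (-0.442)^2 + (-0.06)^2 + (0.277)^2 = 1.275693.
  rho(1) = -0.4321 / 1.275693 = -0.3387.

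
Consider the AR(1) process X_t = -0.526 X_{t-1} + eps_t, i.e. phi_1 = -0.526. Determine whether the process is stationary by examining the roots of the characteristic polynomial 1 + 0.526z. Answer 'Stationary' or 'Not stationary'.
\text{Stationary}

The AR(p) characteristic polynomial is P(z) = 1 + 0.526z.
Stationarity requires all roots to lie outside the unit circle, i.e. |z| > 1 for every root.
This is linear in z: 1 + (0.526) z = 0  =>  z = -1/(0.526) = -1.901141,  |z| = 1.901141.
Moduli of all roots: 1.9011.
All moduli strictly greater than 1? Yes.
Verdict: Stationary.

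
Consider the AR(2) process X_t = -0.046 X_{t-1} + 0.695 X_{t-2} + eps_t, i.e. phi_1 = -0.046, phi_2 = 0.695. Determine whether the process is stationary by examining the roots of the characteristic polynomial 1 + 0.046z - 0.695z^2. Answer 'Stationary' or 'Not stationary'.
\text{Stationary}

The AR(p) characteristic polynomial is P(z) = 1 + 0.046z - 0.695z^2.
Stationarity requires all roots to lie outside the unit circle, i.e. |z| > 1 for every root.
Set 1 + (0.046) z + (-0.695) z^2 = 0, i.e. a z^2 + b z + c = 0 with a = -0.695, b = 0.046, c = 1.
Discriminant D = b^2 - 4ac = (0.046)^2 - 4*(-0.695)*1 = 0.002116 - (-2.78) = 2.782116.
D >= 0, so the roots are real: z = (-b +/- sqrt(D)) / (2a) = (-0.046 +/- 1.667968) / (-1.39).
  z_1 = (-0.046 + 1.667968) / (-1.39) = -1.1669,   |z_1| = 1.1669.
  z_2 = (-0.046 - 1.667968) / (-1.39) = 1.2331,   |z_2| = 1.2331.
Moduli of all roots: 1.1669, 1.2331.
All moduli strictly greater than 1? Yes.
Verdict: Stationary.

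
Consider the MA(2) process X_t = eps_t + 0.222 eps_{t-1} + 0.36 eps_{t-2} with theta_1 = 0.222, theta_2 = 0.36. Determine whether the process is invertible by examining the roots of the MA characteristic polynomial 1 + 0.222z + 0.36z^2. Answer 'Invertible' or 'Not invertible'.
\text{Invertible}

The MA(q) characteristic polynomial is P(z) = 1 + 0.222z + 0.36z^2.
Invertibility requires all roots to lie outside the unit circle, i.e. |z| > 1 for every root.
Set 1 + (0.222) z + (0.36) z^2 = 0, i.e. a z^2 + b z + c = 0 with a = 0.36, b = 0.222, c = 1.
Discriminant D = b^2 - 4ac = (0.222)^2 - 4*(0.36)*1 = 0.049284 - (1.44) = -1.390716.
D < 0, so the roots are the complex-conjugate pair z = (-b +/- i sqrt(-D)) / (2a) = -0.3083 +/- 1.6379i.
For a conjugate pair |z|^2 = z * conj(z) = (product of roots) = c/a = 1/(0.36) = 2.777778, so |z| = sqrt(2.777778) = 1.6667 for both roots.
Moduli of all roots: 1.6667, 1.6667.
All moduli strictly greater than 1? Yes.
Verdict: Invertible.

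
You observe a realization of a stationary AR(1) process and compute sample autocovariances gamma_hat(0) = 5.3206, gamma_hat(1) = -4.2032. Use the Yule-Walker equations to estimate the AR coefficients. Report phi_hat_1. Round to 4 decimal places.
\hat\phi_{1} = -0.7900

The Yule-Walker equations for an AR(p) process read, in matrix form,
  Gamma_p phi = r_p,   with   (Gamma_p)_{ij} = gamma(|i - j|),
                       (r_p)_i = gamma(i),   i,j = 1..p.
Substitute the sample gammas (Toeplitz matrix and right-hand side of size 1):
  Gamma_p = [[5.3206]]
  r_p     = [-4.2032]
With p = 1 this is the single equation gamma(0) phi_1 = gamma(1):
  phi_hat_1 = gamma(1) / gamma(0) = -4.2032 / 5.3206 = -0.7900.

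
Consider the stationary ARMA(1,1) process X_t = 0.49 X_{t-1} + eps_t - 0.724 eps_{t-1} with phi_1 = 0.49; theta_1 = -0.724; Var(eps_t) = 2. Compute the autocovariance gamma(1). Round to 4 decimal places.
\gamma(1) = -0.3974

Multiply the model equation by X_{t-k} and take expectations. With theta_0 = psi_0 = 1 and psi_j the MA(infinity) weights, this gives
  gamma(k) - sum_i phi_i gamma(k-i) = c_k,
  c_k = sigma^2 * sum_{j=k..q} theta_j psi_{j-k}   (c_k = 0 for k > q),
using gamma(-m) = gamma(m).
psi-weights needed (psi_j = theta_j + sum_i phi_i psi_{j-i}):
  psi_1 = theta_1 + phi_1 = -0.724 + (0.49) = -0.234
Right-hand sides:
  c_0 = sigma^2 (1 + theta_1 psi_1) = 2 * (1 + (-0.724)(-0.234)) = 2 * 1.169416 = 2.338832
  c_1 = sigma^2 theta_1 = 2 * (-0.724) = -1.448
  c_2 = 0
Equations for k = 0 and k = 1 (AR order 1):
  gamma(0) = phi_1 gamma(1) + c_0
  gamma(1) = phi_1 gamma(0) + c_1
Substituting the second into the first: gamma(0) (1 - phi_1^2) = c_0 + phi_1 c_1, so
  gamma(0) = (c_0 + phi_1 c_1) / (1 - phi_1^2) = (2.338832 + (0.49)(-1.448)) / (1 - (0.49)^2) = 1.629312 / 0.7599 = 2.144114.
  gamma(1) = phi_1 gamma(0) + c_1 = (0.49)(2.144114) + (-1.448) = -0.397384.
Therefore gamma(1) = -0.3974 (to 4 decimal places).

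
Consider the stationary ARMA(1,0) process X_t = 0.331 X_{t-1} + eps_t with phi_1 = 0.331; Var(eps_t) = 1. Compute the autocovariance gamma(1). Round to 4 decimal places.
\gamma(1) = 0.3717

Multiply the model equation by X_{t-k} and take expectations. With theta_0 = psi_0 = 1 and psi_j the MA(infinity) weights, this gives
  gamma(k) - sum_i phi_i gamma(k-i) = c_k,
  c_k = sigma^2 * sum_{j=k..q} theta_j psi_{j-k}   (c_k = 0 for k > q),
using gamma(-m) = gamma(m).
Pure AR (q = 0): c_0 = sigma^2 = 1, c_k = 0 for k >= 1.
Equations for k = 0 and k = 1 (AR order 1):
  gamma(0) = phi_1 gamma(1) + c_0
  gamma(1) = phi_1 gamma(0) + c_1
Substituting the second into the first: gamma(0) (1 - phi_1^2) = c_0 + phi_1 c_1, so
  gamma(0) = c_0 / (1 - phi_1^2) = 1 / (1 - (0.331)^2) = 1 / 0.890439 = 1.123042.
  gamma(1) = phi_1 gamma(0) = (0.331)(1.123042) = 0.371727.
Therefore gamma(1) = 0.3717 (to 4 decimal places).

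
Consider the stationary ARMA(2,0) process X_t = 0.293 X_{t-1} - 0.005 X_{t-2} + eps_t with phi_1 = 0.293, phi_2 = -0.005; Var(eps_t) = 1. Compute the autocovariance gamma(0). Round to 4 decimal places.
\gamma(0) = 1.0929

Multiply the model equation by X_{t-k} and take expectations. With theta_0 = psi_0 = 1 and psi_j the MA(infinity) weights, this gives
  gamma(k) - sum_i phi_i gamma(k-i) = c_k,
  c_k = sigma^2 * sum_{j=k..q} theta_j psi_{j-k}   (c_k = 0 for k > q),
using gamma(-m) = gamma(m).
Pure AR (q = 0): c_0 = sigma^2 = 1, c_k = 0 for k >= 1.
Equations for k = 0, 1, 2 (AR order 2, c_2 = 0):
  (E0) gamma(0) = phi_1 gamma(1) + phi_2 gamma(2) + c_0
  (E1) gamma(1) = phi_1 gamma(0) + phi_2 gamma(1) + c_1
  (E2) gamma(2) = phi_1 gamma(1) + phi_2 gamma(0)
From (E1): gamma(1) = A gamma(0) + B with
  A = phi_1 / (1 - phi_2) = 0.293 / 1.005 = 0.291542,   B = c_1 / (1 - phi_2) = 0 / 1.005 = 0.
Insert (E2) into (E0): gamma(0) (1 - phi_2^2) = phi_1 (1 + phi_2) gamma(1) + c_0.
  phi_1 (1 + phi_2) = (0.293)(0.995) = 0.291535,   1 - phi_2^2 = 0.999975.
Replace gamma(1) by A gamma(0) + B and collect gamma(0):
  gamma(0) [0.999975 - (0.291535)(0.291542)] = c_0 = 1
  gamma(0) * 0.91498 = 1
  gamma(0) = 1 / 0.91498 = 1.09292.
Therefore gamma(0) = 1.0929 (to 4 decimal places).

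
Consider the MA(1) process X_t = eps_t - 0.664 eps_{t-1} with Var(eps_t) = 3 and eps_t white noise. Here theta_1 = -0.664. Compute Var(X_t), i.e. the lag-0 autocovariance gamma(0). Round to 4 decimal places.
\gamma(0) = 4.3227

For an MA(q) process X_t = eps_t + sum_i theta_i eps_{t-i} with
Var(eps_t) = sigma^2, the variance is
  gamma(0) = sigma^2 * (1 + sum_i theta_i^2).
  sum_i theta_i^2 = (-0.664)^2 = 0.440896.
  gamma(0) = 3 * (1 + 0.440896) = 3 * 1.440896 = 4.322688, which rounds to 4.3227.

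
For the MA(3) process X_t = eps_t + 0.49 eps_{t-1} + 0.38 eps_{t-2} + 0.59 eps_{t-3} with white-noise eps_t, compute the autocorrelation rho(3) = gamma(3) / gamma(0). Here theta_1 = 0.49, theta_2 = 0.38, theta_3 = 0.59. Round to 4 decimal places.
\rho(3) = 0.3405

For an MA(q) process with theta_0 = 1, the autocovariance is
  gamma(k) = sigma^2 * sum_{i=0..q-k} theta_i * theta_{i+k},
and rho(k) = gamma(k) / gamma(0). Sigma^2 cancels.
  numerator   = (1)*(0.59) = 0.59.
  denominator = (1)^2 + (0.49)^2 + (0.38)^2 + (0.59)^2 = 1.7326.
  rho(3) = 0.59 / 1.7326 = 0.3405.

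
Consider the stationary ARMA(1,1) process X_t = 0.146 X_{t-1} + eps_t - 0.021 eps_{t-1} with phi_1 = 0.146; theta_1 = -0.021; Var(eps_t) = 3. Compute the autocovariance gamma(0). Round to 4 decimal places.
\gamma(0) = 3.0479

Multiply the model equation by X_{t-k} and take expectations. With theta_0 = psi_0 = 1 and psi_j the MA(infinity) weights, this gives
  gamma(k) - sum_i phi_i gamma(k-i) = c_k,
  c_k = sigma^2 * sum_{j=k..q} theta_j psi_{j-k}   (c_k = 0 for k > q),
using gamma(-m) = gamma(m).
psi-weights needed (psi_j = theta_j + sum_i phi_i psi_{j-i}):
  psi_1 = theta_1 + phi_1 = -0.021 + (0.146) = 0.125
Right-hand sides:
  c_0 = sigma^2 (1 + theta_1 psi_1) = 3 * (1 + (-0.021)(0.125)) = 3 * 0.997375 = 2.992125
  c_1 = sigma^2 theta_1 = 3 * (-0.021) = -0.063
  c_2 = 0
Equations for k = 0 and k = 1 (AR order 1):
  gamma(0) = phi_1 gamma(1) + c_0
  gamma(1) = phi_1 gamma(0) + c_1
Substituting the second into the first: gamma(0) (1 - phi_1^2) = c_0 + phi_1 c_1, so
  gamma(0) = (c_0 + phi_1 c_1) / (1 - phi_1^2) = (2.992125 + (0.146)(-0.063)) / (1 - (0.146)^2) = 2.982927 / 0.978684 = 3.047896.
Therefore gamma(0) = 3.0479 (to 4 decimal places).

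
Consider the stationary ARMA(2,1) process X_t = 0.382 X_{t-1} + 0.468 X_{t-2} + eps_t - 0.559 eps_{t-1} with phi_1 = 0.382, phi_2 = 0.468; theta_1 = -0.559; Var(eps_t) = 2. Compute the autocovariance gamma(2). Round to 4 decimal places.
\gamma(2) = 1.1974

Multiply the model equation by X_{t-k} and take expectations. With theta_0 = psi_0 = 1 and psi_j the MA(infinity) weights, this gives
  gamma(k) - sum_i phi_i gamma(k-i) = c_k,
  c_k = sigma^2 * sum_{j=k..q} theta_j psi_{j-k}   (c_k = 0 for k > q),
using gamma(-m) = gamma(m).
psi-weights needed (psi_j = theta_j + sum_i phi_i psi_{j-i}):
  psi_1 = theta_1 + phi_1 = -0.559 + (0.382) = -0.177
Right-hand sides:
  c_0 = sigma^2 (1 + theta_1 psi_1) = 2 * (1 + (-0.559)(-0.177)) = 2 * 1.098943 = 2.197886
  c_1 = sigma^2 theta_1 = 2 * (-0.559) = -1.118
  c_2 = 0
Equations for k = 0, 1, 2 (AR order 2, c_2 = 0):
  (E0) gamma(0) = phi_1 gamma(1) + phi_2 gamma(2) + c_0
  (E1) gamma(1) = phi_1 gamma(0) + phi_2 gamma(1) + c_1
  (E2) gamma(2) = phi_1 gamma(1) + phi_2 gamma(0)
From (E1): gamma(1) = A gamma(0) + B with
  A = phi_1 / (1 - phi_2) = 0.382 / 0.532 = 0.718045,   B = c_1 / (1 - phi_2) = -1.118 / 0.532 = -2.101504.
Insert (E2) into (E0): gamma(0) (1 - phi_2^2) = phi_1 (1 + phi_2) gamma(1) + c_0.
  phi_1 (1 + phi_2) = (0.382)(1.468) = 0.560776,   1 - phi_2^2 = 0.780976.
Replace gamma(1) by A gamma(0) + B and collect gamma(0):
  gamma(0) [0.780976 - (0.560776)(0.718045)] = (0.560776)(-2.101504) + 2.197886
  gamma(0) * 0.378314 = 1.019413
  gamma(0) = 1.019413 / 0.378314 = 2.694625.
  gamma(1) = A gamma(0) + B = (0.718045)(2.694625) + (-2.101504) = -0.166641.
  gamma(2) = phi_1 gamma(1) + phi_2 gamma(0) = (0.382)(-0.166641) + (0.468)(2.694625) = 1.197428.
Therefore gamma(2) = 1.1974 (to 4 decimal places).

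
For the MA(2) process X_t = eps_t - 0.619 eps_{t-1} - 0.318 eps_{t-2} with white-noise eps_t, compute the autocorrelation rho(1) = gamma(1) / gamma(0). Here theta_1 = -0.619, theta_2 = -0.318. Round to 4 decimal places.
\rho(1) = -0.2844

For an MA(q) process with theta_0 = 1, the autocovariance is
  gamma(k) = sigma^2 * sum_{i=0..q-k} theta_i * theta_{i+k},
and rho(k) = gamma(k) / gamma(0). Sigma^2 cancels.
  numerator   = (1)*(-0.619) + (-0.619)*(-0.318) = -0.422158.
  denominator = (1)^2 + (-0.619)^2 + (-0.318)^2 = 1.484285.
  rho(1) = -0.422158 / 1.484285 = -0.2844.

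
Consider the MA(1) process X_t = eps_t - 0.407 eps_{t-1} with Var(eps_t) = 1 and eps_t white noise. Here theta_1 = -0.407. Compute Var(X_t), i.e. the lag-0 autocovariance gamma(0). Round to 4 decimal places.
\gamma(0) = 1.1656

For an MA(q) process X_t = eps_t + sum_i theta_i eps_{t-i} with
Var(eps_t) = sigma^2, the variance is
  gamma(0) = sigma^2 * (1 + sum_i theta_i^2).
  sum_i theta_i^2 = (-0.407)^2 = 0.165649.
  gamma(0) = 1 * (1 + 0.165649) = 1 * 1.165649 = 1.165649, which rounds to 1.1656.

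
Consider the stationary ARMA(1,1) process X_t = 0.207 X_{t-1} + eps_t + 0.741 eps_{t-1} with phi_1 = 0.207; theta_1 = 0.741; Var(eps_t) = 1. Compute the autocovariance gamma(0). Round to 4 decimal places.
\gamma(0) = 1.9389

Multiply the model equation by X_{t-k} and take expectations. With theta_0 = psi_0 = 1 and psi_j the MA(infinity) weights, this gives
  gamma(k) - sum_i phi_i gamma(k-i) = c_k,
  c_k = sigma^2 * sum_{j=k..q} theta_j psi_{j-k}   (c_k = 0 for k > q),
using gamma(-m) = gamma(m).
psi-weights needed (psi_j = theta_j + sum_i phi_i psi_{j-i}):
  psi_1 = theta_1 + phi_1 = 0.741 + (0.207) = 0.948
Right-hand sides:
  c_0 = sigma^2 (1 + theta_1 psi_1) = 1 * (1 + (0.741)(0.948)) = 1 * 1.702468 = 1.702468
  c_1 = sigma^2 theta_1 = 1 * (0.741) = 0.741
  c_2 = 0
Equations for k = 0 and k = 1 (AR order 1):
  gamma(0) = phi_1 gamma(1) + c_0
  gamma(1) = phi_1 gamma(0) + c_1
Substituting the second into the first: gamma(0) (1 - phi_1^2) = c_0 + phi_1 c_1, so
  gamma(0) = (c_0 + phi_1 c_1) / (1 - phi_1^2) = (1.702468 + (0.207)(0.741)) / (1 - (0.207)^2) = 1.855855 / 0.957151 = 1.938936.
Therefore gamma(0) = 1.9389 (to 4 decimal places).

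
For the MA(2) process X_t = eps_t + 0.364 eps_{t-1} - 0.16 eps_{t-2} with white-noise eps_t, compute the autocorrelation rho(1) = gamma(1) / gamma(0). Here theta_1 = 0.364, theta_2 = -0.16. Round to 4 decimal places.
\rho(1) = 0.2640

For an MA(q) process with theta_0 = 1, the autocovariance is
  gamma(k) = sigma^2 * sum_{i=0..q-k} theta_i * theta_{i+k},
and rho(k) = gamma(k) / gamma(0). Sigma^2 cancels.
  numerator   = (1)*(0.364) + (0.364)*(-0.16) = 0.30576.
  denominator = (1)^2 + (0.364)^2 + (-0.16)^2 = 1.158096.
  rho(1) = 0.30576 / 1.158096 = 0.2640.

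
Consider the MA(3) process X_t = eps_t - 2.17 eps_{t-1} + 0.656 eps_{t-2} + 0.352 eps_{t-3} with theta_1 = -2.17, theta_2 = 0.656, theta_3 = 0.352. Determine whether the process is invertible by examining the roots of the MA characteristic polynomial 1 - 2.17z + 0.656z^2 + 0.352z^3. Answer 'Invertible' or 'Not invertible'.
\text{Not invertible}

The MA(q) characteristic polynomial is P(z) = 1 - 2.17z + 0.656z^2 + 0.352z^3.
Invertibility requires all roots to lie outside the unit circle, i.e. |z| > 1 for every root.
Degree 3: look for a simple real root z0 first, then factor out (1 - z/z0) and solve the remaining quadratic.
Testing z0 = 1.25: P(1.25) = 1 + (-2.17)(1.25) + (0.656)(1.25)^2 + (0.352)(1.25)^3
  = 1 + (-2.7125) + (1.025) + (0.6875) = 0.  So z_0 = 1.25 is a root, |z_0| = 1.25.
Divide out the factor (1 - 0.8 z) = (1 - z/z0) (since 1/z0 = 0.8):
  P(z) = (1 - 0.8 z)(1 + (-1.37) z + (-0.44) z^2)
  [check: z-coef -1.37 - (0.8) = -2.17; z^2-coef -0.44 - (0.8)(-1.37) = 0.656; z^3-coef -(0.8)(-0.44) = 0.352.]
Remaining roots from the quadratic factor 1 + (-1.37) z + (-0.44) z^2:
  Set 1 + (-1.37) z + (-0.44) z^2 = 0, i.e. a z^2 + b z + c = 0 with a = -0.44, b = -1.37, c = 1.
  Discriminant D = b^2 - 4ac = (-1.37)^2 - 4*(-0.44)*1 = 1.8769 - (-1.76) = 3.6369.
  D >= 0, so the roots are real: z = (-b +/- sqrt(D)) / (2a) = (1.37 +/- 1.907066) / (-0.88).
    z_1 = (1.37 + 1.907066) / (-0.88) = -3.7239,   |z_1| = 3.7239.
    z_2 = (1.37 - 1.907066) / (-0.88) = 0.6103,   |z_2| = 0.6103.
Moduli of all roots: 1.2500, 3.7239, 0.6103.
All moduli strictly greater than 1? No.
Verdict: Not invertible.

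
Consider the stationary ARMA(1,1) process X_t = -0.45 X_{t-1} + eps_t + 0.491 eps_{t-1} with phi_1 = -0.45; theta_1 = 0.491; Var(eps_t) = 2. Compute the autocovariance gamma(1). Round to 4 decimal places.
\gamma(1) = 0.0801

Multiply the model equation by X_{t-k} and take expectations. With theta_0 = psi_0 = 1 and psi_j the MA(infinity) weights, this gives
  gamma(k) - sum_i phi_i gamma(k-i) = c_k,
  c_k = sigma^2 * sum_{j=k..q} theta_j psi_{j-k}   (c_k = 0 for k > q),
using gamma(-m) = gamma(m).
psi-weights needed (psi_j = theta_j + sum_i phi_i psi_{j-i}):
  psi_1 = theta_1 + phi_1 = 0.491 + (-0.45) = 0.041
Right-hand sides:
  c_0 = sigma^2 (1 + theta_1 psi_1) = 2 * (1 + (0.491)(0.041)) = 2 * 1.020131 = 2.040262
  c_1 = sigma^2 theta_1 = 2 * (0.491) = 0.982
  c_2 = 0
Equations for k = 0 and k = 1 (AR order 1):
  gamma(0) = phi_1 gamma(1) + c_0
  gamma(1) = phi_1 gamma(0) + c_1
Substituting the second into the first: gamma(0) (1 - phi_1^2) = c_0 + phi_1 c_1, so
  gamma(0) = (c_0 + phi_1 c_1) / (1 - phi_1^2) = (2.040262 + (-0.45)(0.982)) / (1 - (-0.45)^2) = 1.598362 / 0.7975 = 2.004216.
  gamma(1) = phi_1 gamma(0) + c_1 = (-0.45)(2.004216) + (0.982) = 0.080103.
Therefore gamma(1) = 0.0801 (to 4 decimal places).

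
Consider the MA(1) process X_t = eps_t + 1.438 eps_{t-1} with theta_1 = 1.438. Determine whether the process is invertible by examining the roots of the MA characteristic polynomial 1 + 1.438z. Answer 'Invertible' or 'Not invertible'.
\text{Not invertible}

The MA(q) characteristic polynomial is P(z) = 1 + 1.438z.
Invertibility requires all roots to lie outside the unit circle, i.e. |z| > 1 for every root.
This is linear in z: 1 + (1.438) z = 0  =>  z = -1/(1.438) = -0.69541,  |z| = 0.69541.
Moduli of all roots: 0.6954.
All moduli strictly greater than 1? No.
Verdict: Not invertible.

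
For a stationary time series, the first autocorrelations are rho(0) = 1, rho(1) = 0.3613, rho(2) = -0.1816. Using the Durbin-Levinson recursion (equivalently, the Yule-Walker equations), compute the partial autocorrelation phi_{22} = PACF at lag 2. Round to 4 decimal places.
\phi_{22} = -0.3590

The PACF at lag k is phi_{kk}, the last component of the solution
to the Yule-Walker system G_k phi = r_k where
  (G_k)_{ij} = rho(|i - j|), (r_k)_i = rho(i), i,j = 1..k.
Equivalently, Durbin-Levinson gives phi_{kk} iteratively:
  phi_{11} = rho(1)
  phi_{kk} = [rho(k) - sum_{j=1..k-1} phi_{k-1,j} rho(k-j)]
            / [1 - sum_{j=1..k-1} phi_{k-1,j} rho(j)],
  phi_{k,j} = phi_{k-1,j} - phi_{kk} phi_{k-1,k-j},  j = 1..k-1.
Step k = 1:
  phi_11 = rho(1) = 0.3613.
Step k = 2:
  phi_22 = [rho(2) - phi_11 rho(1)] / [1 - phi_11 rho(1)] = [-0.1816 - (0.3613)(0.3613)] / [1 - (0.3613)(0.3613)]
         = -0.31213769 / 0.86946231 = -0.359.
Therefore phi_{22} = -0.3590.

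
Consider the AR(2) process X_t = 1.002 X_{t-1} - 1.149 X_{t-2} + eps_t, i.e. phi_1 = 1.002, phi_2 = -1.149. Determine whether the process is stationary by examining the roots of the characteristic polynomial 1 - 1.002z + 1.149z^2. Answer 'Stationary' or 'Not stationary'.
\text{Not stationary}

The AR(p) characteristic polynomial is P(z) = 1 - 1.002z + 1.149z^2.
Stationarity requires all roots to lie outside the unit circle, i.e. |z| > 1 for every root.
Set 1 + (-1.002) z + (1.149) z^2 = 0, i.e. a z^2 + b z + c = 0 with a = 1.149, b = -1.002, c = 1.
Discriminant D = b^2 - 4ac = (-1.002)^2 - 4*(1.149)*1 = 1.004004 - (4.596) = -3.591996.
D < 0, so the roots are the complex-conjugate pair z = (-b +/- i sqrt(-D)) / (2a) = 0.436 +/- 0.8247i.
For a conjugate pair |z|^2 = z * conj(z) = (product of roots) = c/a = 1/(1.149) = 0.870322, so |z| = sqrt(0.870322) = 0.9329 for both roots.
Moduli of all roots: 0.9329, 0.9329.
All moduli strictly greater than 1? No.
Verdict: Not stationary.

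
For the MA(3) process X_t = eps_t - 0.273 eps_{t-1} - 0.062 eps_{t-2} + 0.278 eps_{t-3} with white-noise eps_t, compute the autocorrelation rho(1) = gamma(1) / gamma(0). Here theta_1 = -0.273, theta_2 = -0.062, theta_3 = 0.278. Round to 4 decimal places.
\rho(1) = -0.2365

For an MA(q) process with theta_0 = 1, the autocovariance is
  gamma(k) = sigma^2 * sum_{i=0..q-k} theta_i * theta_{i+k},
and rho(k) = gamma(k) / gamma(0). Sigma^2 cancels.
  numerator   = (1)*(-0.273) + (-0.273)*(-0.062) + (-0.062)*(0.278) = -0.27331.
  denominator = (1)^2 + (-0.273)^2 + (-0.062)^2 + (0.278)^2 = 1.155657.
  rho(1) = -0.27331 / 1.155657 = -0.2365.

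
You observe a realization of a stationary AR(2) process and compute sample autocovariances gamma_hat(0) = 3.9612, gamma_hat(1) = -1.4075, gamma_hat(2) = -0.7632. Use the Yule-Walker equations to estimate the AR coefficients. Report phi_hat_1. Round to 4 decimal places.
\hat\phi_{1} = -0.4850

The Yule-Walker equations for an AR(p) process read, in matrix form,
  Gamma_p phi = r_p,   with   (Gamma_p)_{ij} = gamma(|i - j|),
                       (r_p)_i = gamma(i),   i,j = 1..p.
Substitute the sample gammas (Toeplitz matrix and right-hand side of size 2):
  Gamma_p = [[3.9612, -1.4075], [-1.4075, 3.9612]]
  r_p     = [-1.4075, -0.7632]
Written out:
  3.9612 phi_1 - 1.4075 phi_2 = -1.4075
  -1.4075 phi_1 + 3.9612 phi_2 = -0.7632
Solve by Cramer's rule:
  det = gamma(0)^2 - gamma(1)^2 = (3.9612)^2 - (-1.4075)^2 = 15.69110544 - 1.98105625 = 13.71004919
  phi_hat_1 = [gamma(1) gamma(0) - gamma(1) gamma(2)] / det = [(-1.4075)(3.9612) - (-1.4075)(-0.7632)] / 13.71004919 = -6.649593 / 13.71004919 = -0.485
  phi_hat_2 = [gamma(0) gamma(2) - gamma(1)^2] / det = [(3.9612)(-0.7632) - (-1.4075)^2] / 13.71004919 = -5.00424409 / 13.71004919 = -0.365
So phi_hat = [-0.4850, -0.3650].
Therefore phi_hat_1 = -0.4850.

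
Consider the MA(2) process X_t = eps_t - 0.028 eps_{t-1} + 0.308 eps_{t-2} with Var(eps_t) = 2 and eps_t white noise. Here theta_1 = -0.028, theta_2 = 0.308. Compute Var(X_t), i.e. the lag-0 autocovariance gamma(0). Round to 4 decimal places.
\gamma(0) = 2.1913

For an MA(q) process X_t = eps_t + sum_i theta_i eps_{t-i} with
Var(eps_t) = sigma^2, the variance is
  gamma(0) = sigma^2 * (1 + sum_i theta_i^2).
  sum_i theta_i^2 = (-0.028)^2 + (0.308)^2 = 0.000784 + 0.094864 = 0.095648.
  gamma(0) = 2 * (1 + 0.095648) = 2 * 1.095648 = 2.191296, which rounds to 2.1913.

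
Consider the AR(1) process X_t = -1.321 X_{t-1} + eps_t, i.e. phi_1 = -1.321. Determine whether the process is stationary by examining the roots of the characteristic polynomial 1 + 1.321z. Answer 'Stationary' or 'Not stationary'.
\text{Not stationary}

The AR(p) characteristic polynomial is P(z) = 1 + 1.321z.
Stationarity requires all roots to lie outside the unit circle, i.e. |z| > 1 for every root.
This is linear in z: 1 + (1.321) z = 0  =>  z = -1/(1.321) = -0.757002,  |z| = 0.757002.
Moduli of all roots: 0.7570.
All moduli strictly greater than 1? No.
Verdict: Not stationary.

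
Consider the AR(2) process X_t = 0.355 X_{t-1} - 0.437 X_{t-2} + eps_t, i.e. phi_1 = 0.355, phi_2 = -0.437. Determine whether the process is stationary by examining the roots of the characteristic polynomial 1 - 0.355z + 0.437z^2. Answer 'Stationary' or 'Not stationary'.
\text{Stationary}

The AR(p) characteristic polynomial is P(z) = 1 - 0.355z + 0.437z^2.
Stationarity requires all roots to lie outside the unit circle, i.e. |z| > 1 for every root.
Set 1 + (-0.355) z + (0.437) z^2 = 0, i.e. a z^2 + b z + c = 0 with a = 0.437, b = -0.355, c = 1.
Discriminant D = b^2 - 4ac = (-0.355)^2 - 4*(0.437)*1 = 0.126025 - (1.748) = -1.621975.
D < 0, so the roots are the complex-conjugate pair z = (-b +/- i sqrt(-D)) / (2a) = 0.4062 +/- 1.4572i.
For a conjugate pair |z|^2 = z * conj(z) = (product of roots) = c/a = 1/(0.437) = 2.28833, so |z| = sqrt(2.28833) = 1.5127 for both roots.
Moduli of all roots: 1.5127, 1.5127.
All moduli strictly greater than 1? Yes.
Verdict: Stationary.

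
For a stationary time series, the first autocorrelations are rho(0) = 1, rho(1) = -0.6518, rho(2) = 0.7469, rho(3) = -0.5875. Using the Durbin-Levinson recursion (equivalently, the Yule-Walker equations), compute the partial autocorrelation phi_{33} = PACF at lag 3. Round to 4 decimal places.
\phi_{33} = -0.0210

The PACF at lag k is phi_{kk}, the last component of the solution
to the Yule-Walker system G_k phi = r_k where
  (G_k)_{ij} = rho(|i - j|), (r_k)_i = rho(i), i,j = 1..k.
Equivalently, Durbin-Levinson gives phi_{kk} iteratively:
  phi_{11} = rho(1)
  phi_{kk} = [rho(k) - sum_{j=1..k-1} phi_{k-1,j} rho(k-j)]
            / [1 - sum_{j=1..k-1} phi_{k-1,j} rho(j)],
  phi_{k,j} = phi_{k-1,j} - phi_{kk} phi_{k-1,k-j},  j = 1..k-1.
Step k = 1:
  phi_11 = rho(1) = -0.6518.
Step k = 2:
  phi_22 = [rho(2) - phi_11 rho(1)] / [1 - phi_11 rho(1)] = [0.7469 - (-0.6518)(-0.6518)] / [1 - (-0.6518)(-0.6518)]
         = 0.32205676 / 0.57515676 = 0.559946.
  Update: phi_21 = phi_11 - phi_22 phi_11 = -0.6518 - (0.559946)(-0.6518) = -0.286827.
Step k = 3:
  phi_33 = [rho(3) - phi_21 rho(2) - phi_22 rho(1)] / [1 - phi_21 rho(1) - phi_22 rho(2)]
    numerator   = -0.5875 - (-0.286827)(0.7469) - (0.559946)(-0.6518) = -0.00829595
    denominator = 1 - (-0.286827)(-0.6518) - (0.559946)(0.7469) = 0.39482235
  phi_33 = -0.00829595 / 0.39482235 = -0.021.
Therefore phi_{33} = -0.0210.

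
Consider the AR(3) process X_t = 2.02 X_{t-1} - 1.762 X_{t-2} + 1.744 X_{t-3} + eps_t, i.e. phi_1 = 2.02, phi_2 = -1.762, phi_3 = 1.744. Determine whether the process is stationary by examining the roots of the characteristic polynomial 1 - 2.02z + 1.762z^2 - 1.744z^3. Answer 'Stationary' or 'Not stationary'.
\text{Not stationary}

The AR(p) characteristic polynomial is P(z) = 1 - 2.02z + 1.762z^2 - 1.744z^3.
Stationarity requires all roots to lie outside the unit circle, i.e. |z| > 1 for every root.
Degree 3: look for a simple real root z0 first, then factor out (1 - z/z0) and solve the remaining quadratic.
Testing z0 = 0.625: P(0.625) = 1 + (-2.02)(0.625) + (1.762)(0.625)^2 + (-1.744)(0.625)^3
  = 1 + (-1.2625) + (0.688281) + (-0.425781) = 0.  So z_0 = 0.625 is a root, |z_0| = 0.625.
Divide out the factor (1 - 1.6 z) = (1 - z/z0) (since 1/z0 = 1.6):
  P(z) = (1 - 1.6 z)(1 + (-0.42) z + (1.09) z^2)
  [check: z-coef -0.42 - (1.6) = -2.02; z^2-coef 1.09 - (1.6)(-0.42) = 1.762; z^3-coef -(1.6)(1.09) = -1.744.]
Remaining roots from the quadratic factor 1 + (-0.42) z + (1.09) z^2:
  Set 1 + (-0.42) z + (1.09) z^2 = 0, i.e. a z^2 + b z + c = 0 with a = 1.09, b = -0.42, c = 1.
  Discriminant D = b^2 - 4ac = (-0.42)^2 - 4*(1.09)*1 = 0.1764 - (4.36) = -4.1836.
  D < 0, so the roots are the complex-conjugate pair z = (-b +/- i sqrt(-D)) / (2a) = 0.1927 +/- 0.9383i.
  For a conjugate pair |z|^2 = z * conj(z) = (product of roots) = c/a = 1/(1.09) = 0.917431, so |z| = sqrt(0.917431) = 0.9578 for both roots.
Moduli of all roots: 0.6250, 0.9578, 0.9578.
All moduli strictly greater than 1? No.
Verdict: Not stationary.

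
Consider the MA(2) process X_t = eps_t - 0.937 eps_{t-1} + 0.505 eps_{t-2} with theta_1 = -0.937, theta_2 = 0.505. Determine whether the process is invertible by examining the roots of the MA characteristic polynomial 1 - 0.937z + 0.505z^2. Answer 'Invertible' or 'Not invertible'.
\text{Invertible}

The MA(q) characteristic polynomial is P(z) = 1 - 0.937z + 0.505z^2.
Invertibility requires all roots to lie outside the unit circle, i.e. |z| > 1 for every root.
Set 1 + (-0.937) z + (0.505) z^2 = 0, i.e. a z^2 + b z + c = 0 with a = 0.505, b = -0.937, c = 1.
Discriminant D = b^2 - 4ac = (-0.937)^2 - 4*(0.505)*1 = 0.877969 - (2.02) = -1.142031.
D < 0, so the roots are the complex-conjugate pair z = (-b +/- i sqrt(-D)) / (2a) = 0.9277 +/- 1.0581i.
For a conjugate pair |z|^2 = z * conj(z) = (product of roots) = c/a = 1/(0.505) = 1.980198, so |z| = sqrt(1.980198) = 1.4072 for both roots.
Moduli of all roots: 1.4072, 1.4072.
All moduli strictly greater than 1? Yes.
Verdict: Invertible.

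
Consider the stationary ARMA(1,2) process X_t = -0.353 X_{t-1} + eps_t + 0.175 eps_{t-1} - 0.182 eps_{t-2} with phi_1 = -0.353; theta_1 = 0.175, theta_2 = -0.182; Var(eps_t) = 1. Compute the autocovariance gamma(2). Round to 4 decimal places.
\gamma(2) = -0.1246

Multiply the model equation by X_{t-k} and take expectations. With theta_0 = psi_0 = 1 and psi_j the MA(infinity) weights, this gives
  gamma(k) - sum_i phi_i gamma(k-i) = c_k,
  c_k = sigma^2 * sum_{j=k..q} theta_j psi_{j-k}   (c_k = 0 for k > q),
using gamma(-m) = gamma(m).
psi-weights needed (psi_j = theta_j + sum_i phi_i psi_{j-i}):
  psi_1 = theta_1 + phi_1 = 0.175 + (-0.353) = -0.178
  psi_2 = theta_2 + phi_1 psi_1 = -0.182 + (-0.353)(-0.178) = -0.119166
Right-hand sides:
  c_0 = sigma^2 (1 + theta_1 psi_1 + theta_2 psi_2) = 1 * (1 + (0.175)(-0.178) + (-0.182)(-0.119166)) = 1 * 0.990538 = 0.990538
  c_1 = sigma^2 (theta_1 + theta_2 psi_1) = 1 * (0.175 + (-0.182)(-0.178)) = 0.207396
  c_2 = sigma^2 theta_2 = 1 * (-0.182) = -0.182
Equations for k = 0 and k = 1 (AR order 1):
  gamma(0) = phi_1 gamma(1) + c_0
  gamma(1) = phi_1 gamma(0) + c_1
Substituting the second into the first: gamma(0) (1 - phi_1^2) = c_0 + phi_1 c_1, so
  gamma(0) = (c_0 + phi_1 c_1) / (1 - phi_1^2) = (0.990538 + (-0.353)(0.207396)) / (1 - (-0.353)^2) = 0.917327 / 0.875391 = 1.047906.
  gamma(1) = phi_1 gamma(0) + c_1 = (-0.353)(1.047906) + (0.207396) = -0.162515.
For k = 2: gamma(2) = phi_1 gamma(1) + c_2
  = (-0.353)(-0.162515) + (-0.182) = -0.124632.
Therefore gamma(2) = -0.1246 (to 4 decimal places).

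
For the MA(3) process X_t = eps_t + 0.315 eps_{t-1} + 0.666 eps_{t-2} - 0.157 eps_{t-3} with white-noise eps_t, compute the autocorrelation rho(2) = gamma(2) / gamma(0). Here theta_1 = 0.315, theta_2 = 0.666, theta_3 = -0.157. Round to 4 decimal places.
\rho(2) = 0.3933

For an MA(q) process with theta_0 = 1, the autocovariance is
  gamma(k) = sigma^2 * sum_{i=0..q-k} theta_i * theta_{i+k},
and rho(k) = gamma(k) / gamma(0). Sigma^2 cancels.
  numerator   = (1)*(0.666) + (0.315)*(-0.157) = 0.616545.
  denominator = (1)^2 + (0.315)^2 + (0.666)^2 + (-0.157)^2 = 1.56743.
  rho(2) = 0.616545 / 1.56743 = 0.3933.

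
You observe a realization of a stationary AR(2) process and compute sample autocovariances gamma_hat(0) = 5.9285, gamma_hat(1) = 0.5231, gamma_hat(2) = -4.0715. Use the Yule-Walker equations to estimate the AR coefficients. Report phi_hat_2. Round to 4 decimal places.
\hat\phi_{2} = -0.7000

The Yule-Walker equations for an AR(p) process read, in matrix form,
  Gamma_p phi = r_p,   with   (Gamma_p)_{ij} = gamma(|i - j|),
                       (r_p)_i = gamma(i),   i,j = 1..p.
Substitute the sample gammas (Toeplitz matrix and right-hand side of size 2):
  Gamma_p = [[5.9285, 0.5231], [0.5231, 5.9285]]
  r_p     = [0.5231, -4.0715]
Written out:
  5.9285 phi_1 + 0.5231 phi_2 = 0.5231
  0.5231 phi_1 + 5.9285 phi_2 = -4.0715
Solve by Cramer's rule:
  det = gamma(0)^2 - gamma(1)^2 = (5.9285)^2 - (0.5231)^2 = 35.14711225 - 0.27363361 = 34.87347864
  phi_hat_1 = [gamma(1) gamma(0) - gamma(1) gamma(2)] / det = [(0.5231)(5.9285) - (0.5231)(-4.0715)] / 34.87347864 = 5.231 / 34.87347864 = 0.15
  phi_hat_2 = [gamma(0) gamma(2) - gamma(1)^2] / det = [(5.9285)(-4.0715) - (0.5231)^2] / 34.87347864 = -24.41152136 / 34.87347864 = -0.7
So phi_hat = [0.1500, -0.7000].
Therefore phi_hat_2 = -0.7000.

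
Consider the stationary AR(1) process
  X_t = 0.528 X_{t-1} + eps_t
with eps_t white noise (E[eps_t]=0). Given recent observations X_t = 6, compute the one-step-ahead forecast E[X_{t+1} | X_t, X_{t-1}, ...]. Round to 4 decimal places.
E[X_{t+1} \mid \mathcal F_t] = 3.1680

For an AR(p) model X_t = c + sum_i phi_i X_{t-i} + eps_t, the
one-step-ahead conditional mean is
  E[X_{t+1} | X_t, ...] = c + sum_i phi_i X_{t+1-i}.
Substitute known values:
  E[X_{t+1} | ...] = (0.528) * (6)
                   = 3.1680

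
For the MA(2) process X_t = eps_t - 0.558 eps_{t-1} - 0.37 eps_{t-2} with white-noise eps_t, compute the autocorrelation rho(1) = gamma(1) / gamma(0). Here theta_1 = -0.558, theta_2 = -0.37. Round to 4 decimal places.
\rho(1) = -0.2427

For an MA(q) process with theta_0 = 1, the autocovariance is
  gamma(k) = sigma^2 * sum_{i=0..q-k} theta_i * theta_{i+k},
and rho(k) = gamma(k) / gamma(0). Sigma^2 cancels.
  numerator   = (1)*(-0.558) + (-0.558)*(-0.37) = -0.35154.
  denominator = (1)^2 + (-0.558)^2 + (-0.37)^2 = 1.448264.
  rho(1) = -0.35154 / 1.448264 = -0.2427.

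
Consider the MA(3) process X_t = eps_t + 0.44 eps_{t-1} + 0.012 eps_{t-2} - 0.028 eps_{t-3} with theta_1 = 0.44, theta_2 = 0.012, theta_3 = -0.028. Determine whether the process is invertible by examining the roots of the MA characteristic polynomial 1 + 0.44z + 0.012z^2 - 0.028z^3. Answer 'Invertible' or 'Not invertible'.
\text{Invertible}

The MA(q) characteristic polynomial is P(z) = 1 + 0.44z + 0.012z^2 - 0.028z^3.
Invertibility requires all roots to lie outside the unit circle, i.e. |z| > 1 for every root.
Degree 3: look for a simple real root z0 first, then factor out (1 - z/z0) and solve the remaining quadratic.
Testing z0 = 5: P(5) = 1 + (0.44)(5) + (0.012)(5)^2 + (-0.028)(5)^3
  = 1 + (2.2) + (0.3) + (-3.5) = 0.  So z_0 = 5 is a root, |z_0| = 5.
Divide out the factor (1 - 0.2 z) = (1 - z/z0) (since 1/z0 = 0.2):
  P(z) = (1 - 0.2 z)(1 + (0.64) z + (0.14) z^2)
  [check: z-coef 0.64 - (0.2) = 0.44; z^2-coef 0.14 - (0.2)(0.64) = 0.012; z^3-coef -(0.2)(0.14) = -0.028.]
Remaining roots from the quadratic factor 1 + (0.64) z + (0.14) z^2:
  Set 1 + (0.64) z + (0.14) z^2 = 0, i.e. a z^2 + b z + c = 0 with a = 0.14, b = 0.64, c = 1.
  Discriminant D = b^2 - 4ac = (0.64)^2 - 4*(0.14)*1 = 0.4096 - (0.56) = -0.1504.
  D < 0, so the roots are the complex-conjugate pair z = (-b +/- i sqrt(-D)) / (2a) = -2.2857 +/- 1.3851i.
  For a conjugate pair |z|^2 = z * conj(z) = (product of roots) = c/a = 1/(0.14) = 7.142857, so |z| = sqrt(7.142857) = 2.6726 for both roots.
Moduli of all roots: 5.0000, 2.6726, 2.6726.
All moduli strictly greater than 1? Yes.
Verdict: Invertible.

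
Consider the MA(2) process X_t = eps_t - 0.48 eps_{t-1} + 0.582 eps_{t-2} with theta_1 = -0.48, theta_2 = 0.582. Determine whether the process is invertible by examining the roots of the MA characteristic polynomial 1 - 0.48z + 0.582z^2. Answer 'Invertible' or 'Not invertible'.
\text{Invertible}

The MA(q) characteristic polynomial is P(z) = 1 - 0.48z + 0.582z^2.
Invertibility requires all roots to lie outside the unit circle, i.e. |z| > 1 for every root.
Set 1 + (-0.48) z + (0.582) z^2 = 0, i.e. a z^2 + b z + c = 0 with a = 0.582, b = -0.48, c = 1.
Discriminant D = b^2 - 4ac = (-0.48)^2 - 4*(0.582)*1 = 0.2304 - (2.328) = -2.0976.
D < 0, so the roots are the complex-conjugate pair z = (-b +/- i sqrt(-D)) / (2a) = 0.4124 +/- 1.2443i.
For a conjugate pair |z|^2 = z * conj(z) = (product of roots) = c/a = 1/(0.582) = 1.718213, so |z| = sqrt(1.718213) = 1.3108 for both roots.
Moduli of all roots: 1.3108, 1.3108.
All moduli strictly greater than 1? Yes.
Verdict: Invertible.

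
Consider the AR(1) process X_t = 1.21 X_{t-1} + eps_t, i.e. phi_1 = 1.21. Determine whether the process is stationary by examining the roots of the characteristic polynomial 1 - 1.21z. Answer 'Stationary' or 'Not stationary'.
\text{Not stationary}

The AR(p) characteristic polynomial is P(z) = 1 - 1.21z.
Stationarity requires all roots to lie outside the unit circle, i.e. |z| > 1 for every root.
This is linear in z: 1 + (-1.21) z = 0  =>  z = -1/(-1.21) = 0.826446,  |z| = 0.826446.
Moduli of all roots: 0.8264.
All moduli strictly greater than 1? No.
Verdict: Not stationary.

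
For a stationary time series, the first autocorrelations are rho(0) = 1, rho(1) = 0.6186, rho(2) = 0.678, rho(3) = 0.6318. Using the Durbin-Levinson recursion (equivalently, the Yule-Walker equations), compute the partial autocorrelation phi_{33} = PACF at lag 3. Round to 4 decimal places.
\phi_{33} = 0.2460

The PACF at lag k is phi_{kk}, the last component of the solution
to the Yule-Walker system G_k phi = r_k where
  (G_k)_{ij} = rho(|i - j|), (r_k)_i = rho(i), i,j = 1..k.
Equivalently, Durbin-Levinson gives phi_{kk} iteratively:
  phi_{11} = rho(1)
  phi_{kk} = [rho(k) - sum_{j=1..k-1} phi_{k-1,j} rho(k-j)]
            / [1 - sum_{j=1..k-1} phi_{k-1,j} rho(j)],
  phi_{k,j} = phi_{k-1,j} - phi_{kk} phi_{k-1,k-j},  j = 1..k-1.
Step k = 1:
  phi_11 = rho(1) = 0.6186.
Step k = 2:
  phi_22 = [rho(2) - phi_11 rho(1)] / [1 - phi_11 rho(1)] = [0.678 - (0.6186)(0.6186)] / [1 - (0.6186)(0.6186)]
         = 0.29533404 / 0.61733404 = 0.478402.
  Update: phi_21 = phi_11 - phi_22 phi_11 = 0.6186 - (0.478402)(0.6186) = 0.32266.
Step k = 3:
  phi_33 = [rho(3) - phi_21 rho(2) - phi_22 rho(1)] / [1 - phi_21 rho(1) - phi_22 rho(2)]
    numerator   = 0.6318 - (0.32266)(0.678) - (0.478402)(0.6186) = 0.11709662
    denominator = 1 - (0.32266)(0.6186) - (0.478402)(0.678) = 0.47604555
  phi_33 = 0.11709662 / 0.47604555 = 0.246.
Therefore phi_{33} = 0.2460.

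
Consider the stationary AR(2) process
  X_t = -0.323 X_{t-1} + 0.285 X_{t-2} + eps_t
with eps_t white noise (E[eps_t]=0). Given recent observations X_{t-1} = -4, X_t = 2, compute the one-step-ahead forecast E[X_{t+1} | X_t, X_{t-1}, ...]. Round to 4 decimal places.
E[X_{t+1} \mid \mathcal F_t] = -1.7860

For an AR(p) model X_t = c + sum_i phi_i X_{t-i} + eps_t, the
one-step-ahead conditional mean is
  E[X_{t+1} | X_t, ...] = c + sum_i phi_i X_{t+1-i}.
Substitute known values:
  E[X_{t+1} | ...] = (-0.323) * (2) + (0.285) * (-4)
                   = -1.7860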